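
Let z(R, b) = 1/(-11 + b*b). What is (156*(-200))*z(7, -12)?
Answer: -31200/133 ≈ -234.59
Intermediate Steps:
z(R, b) = 1/(-11 + b²)
(156*(-200))*z(7, -12) = (156*(-200))/(-11 + (-12)²) = -31200/(-11 + 144) = -31200/133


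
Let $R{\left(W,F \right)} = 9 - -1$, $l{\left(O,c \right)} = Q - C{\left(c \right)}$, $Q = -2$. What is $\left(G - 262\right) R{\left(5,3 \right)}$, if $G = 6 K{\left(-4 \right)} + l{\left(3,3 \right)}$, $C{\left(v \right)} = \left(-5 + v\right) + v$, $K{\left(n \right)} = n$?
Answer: $-2890$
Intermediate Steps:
$C{\left(v \right)} = -5 + 2 v$
$l{\left(O,c \right)} = 3 - 2 c$ ($l{\left(O,c \right)} = -2 - \left(-5 + 2 c\right) = 3 - 2 c$)
$R{\left(W,F \right)} = 10$ ($R{\left(W,F \right)} = 9 + 1 = 10$)
$G = -27$ ($G = 6 \left(-4\right) + \left(3 - 6\right) = -24 + \left(3 - 6\right) = -24 - 3 = -27$)
$\left(G - 262\right) R{\left(5,3 \right)} = \left(-27 - 262\right) 10 = \left(-289\right) 10 = -2890$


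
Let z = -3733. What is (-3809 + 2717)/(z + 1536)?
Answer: 84/169 ≈ 0.49704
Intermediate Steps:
(-3809 + 2717)/(z + 1536) = (-3809 + 2717)/(-3733 + 1536) = -1092/(-2197) = -1092*(-1/2197) = 84/169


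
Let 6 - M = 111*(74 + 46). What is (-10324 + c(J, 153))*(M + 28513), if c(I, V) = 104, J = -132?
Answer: -155333780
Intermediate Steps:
M = -13314 (M = 6 - 111*(74 + 46) = 6 - 111*120 = 6 - 1*13320 = 6 - 13320 = -13314)
(-10324 + c(J, 153))*(M + 28513) = (-10324 + 104)*(-13314 + 28513) = -10220*15199 = -155333780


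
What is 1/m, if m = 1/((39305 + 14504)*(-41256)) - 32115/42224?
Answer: -239119693488/181871186077 ≈ -1.3148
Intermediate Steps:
m = -181871186077/239119693488 (m = -1/41256/53809 - 32115*1/42224 = (1/53809)*(-1/41256) - 32115/42224 = -1/2219944104 - 32115/42224 = -181871186077/239119693488 ≈ -0.76059)
1/m = 1/(-181871186077/239119693488) = -239119693488/181871186077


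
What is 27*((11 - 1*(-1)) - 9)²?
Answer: 243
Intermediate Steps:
27*((11 - 1*(-1)) - 9)² = 27*((11 + 1) - 9)² = 27*(12 - 9)² = 27*3² = 27*9 = 243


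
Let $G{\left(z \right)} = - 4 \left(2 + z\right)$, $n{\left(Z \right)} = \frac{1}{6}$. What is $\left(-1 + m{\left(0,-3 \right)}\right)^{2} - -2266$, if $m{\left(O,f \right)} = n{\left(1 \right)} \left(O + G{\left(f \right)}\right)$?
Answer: $\frac{20395}{9} \approx 2266.1$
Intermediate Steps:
$n{\left(Z \right)} = \frac{1}{6}$
$G{\left(z \right)} = -8 - 4 z$
$m{\left(O,f \right)} = - \frac{4}{3} - \frac{2 f}{3} + \frac{O}{6}$ ($m{\left(O,f \right)} = \frac{O - \left(8 + 4 f\right)}{6} = \frac{-8 + O - 4 f}{6} = - \frac{4}{3} - \frac{2 f}{3} + \frac{O}{6}$)
$\left(-1 + m{\left(0,-3 \right)}\right)^{2} - -2266 = \left(-1 - - \frac{2}{3}\right)^{2} - -2266 = \left(-1 + \left(- \frac{4}{3} + 2 + 0\right)\right)^{2} + 2266 = \left(-1 + \frac{2}{3}\right)^{2} + 2266 = \left(- \frac{1}{3}\right)^{2} + 2266 = \frac{1}{9} + 2266 = \frac{20395}{9}$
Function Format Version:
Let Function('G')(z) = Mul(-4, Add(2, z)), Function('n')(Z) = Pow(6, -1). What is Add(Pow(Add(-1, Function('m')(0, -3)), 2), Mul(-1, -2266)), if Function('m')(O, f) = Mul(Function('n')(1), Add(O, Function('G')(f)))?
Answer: Rational(20395, 9) ≈ 2266.1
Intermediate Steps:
Function('n')(Z) = Rational(1, 6)
Function('G')(z) = Add(-8, Mul(-4, z))
Function('m')(O, f) = Add(Rational(-4, 3), Mul(Rational(-2, 3), f), Mul(Rational(1, 6), O)) (Function('m')(O, f) = Mul(Rational(1, 6), Add(O, Add(-8, Mul(-4, f)))) = Mul(Rational(1, 6), Add(-8, O, Mul(-4, f))) = Add(Rational(-4, 3), Mul(Rational(-2, 3), f), Mul(Rational(1, 6), O)))
Add(Pow(Add(-1, Function('m')(0, -3)), 2), Mul(-1, -2266)) = Add(Pow(Add(-1, Add(Rational(-4, 3), Mul(Rational(-2, 3), -3), Mul(Rational(1, 6), 0))), 2), Mul(-1, -2266)) = Add(Pow(Add(-1, Add(Rational(-4, 3), 2, 0)), 2), 2266) = Add(Pow(Add(-1, Rational(2, 3)), 2), 2266) = Add(Pow(Rational(-1, 3), 2), 2266) = Add(Rational(1, 9), 2266) = Rational(20395, 9)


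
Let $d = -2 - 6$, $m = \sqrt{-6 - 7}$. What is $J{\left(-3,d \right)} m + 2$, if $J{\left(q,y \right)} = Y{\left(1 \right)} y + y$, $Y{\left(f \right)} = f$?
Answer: $2 - 16 i \sqrt{13} \approx 2.0 - 57.689 i$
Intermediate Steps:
$m = i \sqrt{13}$ ($m = \sqrt{-13} = i \sqrt{13} \approx 3.6056 i$)
$d = -8$ ($d = -2 - 6 = -8$)
$J{\left(q,y \right)} = 2 y$ ($J{\left(q,y \right)} = 1 y + y = y + y = 2 y$)
$J{\left(-3,d \right)} m + 2 = 2 \left(-8\right) i \sqrt{13} + 2 = - 16 i \sqrt{13} + 2 = 2 - 16 i \sqrt{13}$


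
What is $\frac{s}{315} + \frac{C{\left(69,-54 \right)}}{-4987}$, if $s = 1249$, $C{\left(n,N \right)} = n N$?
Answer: $\frac{7402453}{1570905} \approx 4.7122$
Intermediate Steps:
$C{\left(n,N \right)} = N n$
$\frac{s}{315} + \frac{C{\left(69,-54 \right)}}{-4987} = \frac{1249}{315} + \frac{\left(-54\right) 69}{-4987} = 1249 \cdot \frac{1}{315} - - \frac{3726}{4987} = \frac{1249}{315} + \frac{3726}{4987} = \frac{7402453}{1570905}$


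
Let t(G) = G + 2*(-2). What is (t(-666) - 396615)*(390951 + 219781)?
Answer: -242634662620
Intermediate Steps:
t(G) = -4 + G (t(G) = G - 4 = -4 + G)
(t(-666) - 396615)*(390951 + 219781) = ((-4 - 666) - 396615)*(390951 + 219781) = (-670 - 396615)*610732 = -397285*610732 = -242634662620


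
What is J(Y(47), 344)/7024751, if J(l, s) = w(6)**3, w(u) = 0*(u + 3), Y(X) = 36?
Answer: 0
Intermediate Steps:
w(u) = 0 (w(u) = 0*(3 + u) = 0)
J(l, s) = 0 (J(l, s) = 0**3 = 0)
J(Y(47), 344)/7024751 = 0/7024751 = 0*(1/7024751) = 0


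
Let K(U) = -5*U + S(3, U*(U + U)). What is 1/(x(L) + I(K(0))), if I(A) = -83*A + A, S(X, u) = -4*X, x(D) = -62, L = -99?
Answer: 1/922 ≈ 0.0010846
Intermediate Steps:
K(U) = -12 - 5*U (K(U) = -5*U - 4*3 = -5*U - 12 = -12 - 5*U)
I(A) = -82*A
1/(x(L) + I(K(0))) = 1/(-62 - 82*(-12 - 5*0)) = 1/(-62 - 82*(-12 + 0)) = 1/(-62 - 82*(-12)) = 1/(-62 + 984) = 1/922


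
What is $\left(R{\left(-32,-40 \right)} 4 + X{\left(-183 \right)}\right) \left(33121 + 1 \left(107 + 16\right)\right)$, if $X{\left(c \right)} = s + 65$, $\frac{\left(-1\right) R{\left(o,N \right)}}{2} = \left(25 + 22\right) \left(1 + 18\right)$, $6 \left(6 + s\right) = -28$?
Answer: $- \frac{707066636}{3} \approx -2.3569 \cdot 10^{8}$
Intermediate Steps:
$s = - \frac{32}{3}$ ($s = -6 + \frac{1}{6} \left(-28\right) = -6 - \frac{14}{3} = - \frac{32}{3} \approx -10.667$)
$R{\left(o,N \right)} = -1786$ ($R{\left(o,N \right)} = - 2 \left(25 + 22\right) \left(1 + 18\right) = - 2 \cdot 47 \cdot 19 = \left(-2\right) 893 = -1786$)
$X{\left(c \right)} = \frac{163}{3}$ ($X{\left(c \right)} = - \frac{32}{3} + 65 = \frac{163}{3}$)
$\left(R{\left(-32,-40 \right)} 4 + X{\left(-183 \right)}\right) \left(33121 + 1 \left(107 + 16\right)\right) = \left(\left(-1786\right) 4 + \frac{163}{3}\right) \left(33121 + 1 \left(107 + 16\right)\right) = \left(-7144 + \frac{163}{3}\right) \left(33121 + 1 \cdot 123\right) = - \frac{21269 \left(33121 + 123\right)}{3} = \left(- \frac{21269}{3}\right) 33244 = - \frac{707066636}{3}$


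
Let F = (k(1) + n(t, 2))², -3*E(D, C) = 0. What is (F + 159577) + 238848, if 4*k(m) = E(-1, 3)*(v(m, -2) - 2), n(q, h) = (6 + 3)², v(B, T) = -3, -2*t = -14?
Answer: 404986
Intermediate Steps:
t = 7 (t = -½*(-14) = 7)
E(D, C) = 0 (E(D, C) = -⅓*0 = 0)
n(q, h) = 81 (n(q, h) = 9² = 81)
k(m) = 0 (k(m) = (0*(-3 - 2))/4 = (0*(-5))/4 = (¼)*0 = 0)
F = 6561 (F = (0 + 81)² = 81² = 6561)
(F + 159577) + 238848 = (6561 + 159577) + 238848 = 166138 + 238848 = 404986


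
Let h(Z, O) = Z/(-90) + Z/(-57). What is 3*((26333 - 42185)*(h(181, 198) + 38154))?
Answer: -172349472382/95 ≈ -1.8142e+9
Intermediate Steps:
h(Z, O) = -49*Z/1710 (h(Z, O) = Z*(-1/90) + Z*(-1/57) = -Z/90 - Z/57 = -49*Z/1710)
3*((26333 - 42185)*(h(181, 198) + 38154)) = 3*((26333 - 42185)*(-49/1710*181 + 38154)) = 3*(-15852*(-8869/1710 + 38154)) = 3*(-15852*65234471/1710) = 3*(-172349472382/285) = -172349472382/95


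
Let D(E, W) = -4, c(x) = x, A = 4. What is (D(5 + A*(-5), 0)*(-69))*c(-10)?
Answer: -2760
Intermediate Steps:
(D(5 + A*(-5), 0)*(-69))*c(-10) = -4*(-69)*(-10) = 276*(-10) = -2760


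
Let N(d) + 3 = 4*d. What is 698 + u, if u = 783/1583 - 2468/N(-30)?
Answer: 139910035/194709 ≈ 718.56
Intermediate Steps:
N(d) = -3 + 4*d
u = 4003153/194709 (u = 783/1583 - 2468/(-3 + 4*(-30)) = 783*(1/1583) - 2468/(-3 - 120) = 783/1583 - 2468/(-123) = 783/1583 - 2468*(-1/123) = 783/1583 + 2468/123 = 4003153/194709 ≈ 20.560)
698 + u = 698 + 4003153/194709 = 139910035/194709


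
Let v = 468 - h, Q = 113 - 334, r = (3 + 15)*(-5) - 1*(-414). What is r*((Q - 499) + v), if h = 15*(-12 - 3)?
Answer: -8748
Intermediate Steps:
h = -225 (h = 15*(-15) = -225)
r = 324 (r = 18*(-5) + 414 = -90 + 414 = 324)
Q = -221
v = 693 (v = 468 - 1*(-225) = 468 + 225 = 693)
r*((Q - 499) + v) = 324*((-221 - 499) + 693) = 324*(-720 + 693) = 324*(-27) = -8748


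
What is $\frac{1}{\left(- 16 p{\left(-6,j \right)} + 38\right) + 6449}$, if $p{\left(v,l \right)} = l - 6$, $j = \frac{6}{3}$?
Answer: $\frac{1}{6551} \approx 0.00015265$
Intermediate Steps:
$j = 2$ ($j = 6 \cdot \frac{1}{3} = 2$)
$p{\left(v,l \right)} = -6 + l$ ($p{\left(v,l \right)} = l - 6 = -6 + l$)
$\frac{1}{\left(- 16 p{\left(-6,j \right)} + 38\right) + 6449} = \frac{1}{\left(- 16 \left(-6 + 2\right) + 38\right) + 6449} = \frac{1}{\left(\left(-16\right) \left(-4\right) + 38\right) + 6449} = \frac{1}{\left(64 + 38\right) + 6449} = \frac{1}{102 + 6449} = \frac{1}{6551}$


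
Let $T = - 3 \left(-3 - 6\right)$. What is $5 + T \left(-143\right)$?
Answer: $-3856$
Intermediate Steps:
$T = 27$ ($T = \left(-3\right) \left(-9\right) = 27$)
$5 + T \left(-143\right) = 5 + 27 \left(-143\right) = 5 - 3861 = -3856$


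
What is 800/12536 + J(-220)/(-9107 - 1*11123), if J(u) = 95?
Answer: 374827/6340082 ≈ 0.059120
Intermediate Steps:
800/12536 + J(-220)/(-9107 - 1*11123) = 800/12536 + 95/(-9107 - 1*11123) = 800*(1/12536) + 95/(-9107 - 11123) = 100/1567 + 95/(-20230) = 100/1567 + 95*(-1/20230) = 100/1567 - 19/4046 = 374827/6340082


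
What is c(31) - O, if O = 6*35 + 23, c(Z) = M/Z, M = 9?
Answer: -7214/31 ≈ -232.71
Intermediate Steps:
c(Z) = 9/Z
O = 233 (O = 210 + 23 = 233)
c(31) - O = 9/31 - 1*233 = 9*(1/31) - 233 = 9/31 - 233 = -7214/31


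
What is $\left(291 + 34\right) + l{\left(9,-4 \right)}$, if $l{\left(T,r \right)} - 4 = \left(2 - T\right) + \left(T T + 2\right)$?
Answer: $405$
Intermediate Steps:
$l{\left(T,r \right)} = 8 + T^{2} - T$ ($l{\left(T,r \right)} = 4 - \left(-4 + T - T T\right) = 4 - \left(-4 + T - T^{2}\right) = 4 + \left(4 + T^{2} - T\right) = 8 + T^{2} - T$)
$\left(291 + 34\right) + l{\left(9,-4 \right)} = \left(291 + 34\right) + \left(8 + 9^{2} - 9\right) = 325 + \left(8 + 81 - 9\right) = 325 + 80 = 405$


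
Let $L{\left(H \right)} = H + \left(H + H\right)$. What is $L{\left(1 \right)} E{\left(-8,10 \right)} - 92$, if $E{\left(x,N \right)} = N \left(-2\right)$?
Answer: $-152$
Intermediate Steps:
$E{\left(x,N \right)} = - 2 N$
$L{\left(H \right)} = 3 H$ ($L{\left(H \right)} = H + 2 H = 3 H$)
$L{\left(1 \right)} E{\left(-8,10 \right)} - 92 = 3 \cdot 1 \left(\left(-2\right) 10\right) - 92 = 3 \left(-20\right) - 92 = -60 - 92 = -152$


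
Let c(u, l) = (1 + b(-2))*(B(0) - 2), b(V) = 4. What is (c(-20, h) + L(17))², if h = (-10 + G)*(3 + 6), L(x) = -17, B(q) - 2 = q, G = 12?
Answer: 289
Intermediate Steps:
B(q) = 2 + q
h = 18 (h = (-10 + 12)*(3 + 6) = 2*9 = 18)
c(u, l) = 0 (c(u, l) = (1 + 4)*((2 + 0) - 2) = 5*(2 - 2) = 5*0 = 0)
(c(-20, h) + L(17))² = (0 - 17)² = (-17)² = 289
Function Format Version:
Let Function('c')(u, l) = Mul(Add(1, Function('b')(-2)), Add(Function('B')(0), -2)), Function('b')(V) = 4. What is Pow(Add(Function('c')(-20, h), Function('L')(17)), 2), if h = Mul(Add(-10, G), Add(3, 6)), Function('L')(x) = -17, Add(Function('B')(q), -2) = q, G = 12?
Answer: 289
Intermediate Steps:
Function('B')(q) = Add(2, q)
h = 18 (h = Mul(Add(-10, 12), Add(3, 6)) = Mul(2, 9) = 18)
Function('c')(u, l) = 0 (Function('c')(u, l) = Mul(Add(1, 4), Add(Add(2, 0), -2)) = Mul(5, Add(2, -2)) = Mul(5, 0) = 0)
Pow(Add(Function('c')(-20, h), Function('L')(17)), 2) = Pow(Add(0, -17), 2) = Pow(-17, 2) = 289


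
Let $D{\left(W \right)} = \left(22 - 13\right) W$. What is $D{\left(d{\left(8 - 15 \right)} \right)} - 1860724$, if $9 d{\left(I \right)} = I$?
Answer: $-1860731$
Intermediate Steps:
$d{\left(I \right)} = \frac{I}{9}$
$D{\left(W \right)} = 9 W$
$D{\left(d{\left(8 - 15 \right)} \right)} - 1860724 = 9 \frac{8 - 15}{9} - 1860724 = 9 \cdot \frac{1}{9} \left(-7\right) - 1860724 = 9 \left(- \frac{7}{9}\right) - 1860724 = -7 - 1860724 = -1860731$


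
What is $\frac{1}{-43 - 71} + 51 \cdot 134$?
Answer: $\frac{779075}{114} \approx 6834.0$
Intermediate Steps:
$\frac{1}{-43 - 71} + 51 \cdot 134 = \frac{1}{-114} + 6834 = - \frac{1}{114} + 6834 = \frac{779075}{114}$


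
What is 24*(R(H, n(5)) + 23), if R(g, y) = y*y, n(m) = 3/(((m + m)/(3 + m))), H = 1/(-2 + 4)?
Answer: 17256/25 ≈ 690.24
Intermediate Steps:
H = ½ (H = 1/2 = ½ ≈ 0.50000)
n(m) = 3*(3 + m)/(2*m) (n(m) = 3/(((2*m)/(3 + m))) = 3/((2*m/(3 + m))) = 3*((3 + m)/(2*m)) = 3*(3 + m)/(2*m))
R(g, y) = y²
24*(R(H, n(5)) + 23) = 24*(((3/2)*(3 + 5)/5)² + 23) = 24*(((3/2)*(⅕)*8)² + 23) = 24*((12/5)² + 23) = 24*(144/25 + 23) = 24*(719/25) = 17256/25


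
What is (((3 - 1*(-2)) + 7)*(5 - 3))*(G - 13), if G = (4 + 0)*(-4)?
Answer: -696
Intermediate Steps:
G = -16 (G = 4*(-4) = -16)
(((3 - 1*(-2)) + 7)*(5 - 3))*(G - 13) = (((3 - 1*(-2)) + 7)*(5 - 3))*(-16 - 13) = (((3 + 2) + 7)*2)*(-29) = ((5 + 7)*2)*(-29) = (12*2)*(-29) = 24*(-29) = -696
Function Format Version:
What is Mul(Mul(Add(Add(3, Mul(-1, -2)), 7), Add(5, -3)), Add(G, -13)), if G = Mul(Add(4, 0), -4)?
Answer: -696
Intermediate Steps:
G = -16 (G = Mul(4, -4) = -16)
Mul(Mul(Add(Add(3, Mul(-1, -2)), 7), Add(5, -3)), Add(G, -13)) = Mul(Mul(Add(Add(3, Mul(-1, -2)), 7), Add(5, -3)), Add(-16, -13)) = Mul(Mul(Add(Add(3, 2), 7), 2), -29) = Mul(Mul(Add(5, 7), 2), -29) = Mul(Mul(12, 2), -29) = Mul(24, -29) = -696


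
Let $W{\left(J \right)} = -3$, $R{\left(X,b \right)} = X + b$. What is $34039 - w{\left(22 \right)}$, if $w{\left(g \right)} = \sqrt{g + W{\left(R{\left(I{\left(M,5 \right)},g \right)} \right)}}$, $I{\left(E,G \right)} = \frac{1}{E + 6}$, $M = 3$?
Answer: $34039 - \sqrt{19} \approx 34035.0$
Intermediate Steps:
$I{\left(E,G \right)} = \frac{1}{6 + E}$
$w{\left(g \right)} = \sqrt{-3 + g}$ ($w{\left(g \right)} = \sqrt{g - 3} = \sqrt{-3 + g}$)
$34039 - w{\left(22 \right)} = 34039 - \sqrt{-3 + 22} = 34039 - \sqrt{19}$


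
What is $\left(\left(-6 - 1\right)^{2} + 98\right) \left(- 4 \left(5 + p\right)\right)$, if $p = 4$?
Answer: $-5292$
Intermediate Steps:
$\left(\left(-6 - 1\right)^{2} + 98\right) \left(- 4 \left(5 + p\right)\right) = \left(\left(-6 - 1\right)^{2} + 98\right) \left(- 4 \left(5 + 4\right)\right) = \left(\left(-7\right)^{2} + 98\right) \left(\left(-4\right) 9\right) = \left(49 + 98\right) \left(-36\right) = 147 \left(-36\right) = -5292$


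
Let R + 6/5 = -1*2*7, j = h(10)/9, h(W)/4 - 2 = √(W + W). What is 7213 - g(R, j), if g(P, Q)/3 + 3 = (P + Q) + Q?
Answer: 108934/15 - 16*√5/3 ≈ 7250.3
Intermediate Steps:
h(W) = 8 + 4*√2*√W (h(W) = 8 + 4*√(W + W) = 8 + 4*√(2*W) = 8 + 4*(√2*√W) = 8 + 4*√2*√W)
j = 8/9 + 8*√5/9 (j = (8 + 4*√2*√10)/9 = (8 + 8*√5)*(⅑) = 8/9 + 8*√5/9 ≈ 2.8765)
R = -76/5 (R = -6/5 - 1*2*7 = -6/5 - 2*7 = -6/5 - 14 = -76/5 ≈ -15.200)
g(P, Q) = -9 + 3*P + 6*Q (g(P, Q) = -9 + 3*((P + Q) + Q) = -9 + 3*(P + 2*Q) = -9 + (3*P + 6*Q) = -9 + 3*P + 6*Q)
7213 - g(R, j) = 7213 - (-9 + 3*(-76/5) + 6*(8/9 + 8*√5/9)) = 7213 - (-9 - 228/5 + (16/3 + 16*√5/3)) = 7213 - (-739/15 + 16*√5/3) = 7213 + (739/15 - 16*√5/3) = 108934/15 - 16*√5/3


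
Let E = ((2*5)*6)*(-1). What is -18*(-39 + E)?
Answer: 1782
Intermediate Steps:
E = -60 (E = (10*6)*(-1) = 60*(-1) = -60)
-18*(-39 + E) = -18*(-39 - 60) = -18*(-99) = 1782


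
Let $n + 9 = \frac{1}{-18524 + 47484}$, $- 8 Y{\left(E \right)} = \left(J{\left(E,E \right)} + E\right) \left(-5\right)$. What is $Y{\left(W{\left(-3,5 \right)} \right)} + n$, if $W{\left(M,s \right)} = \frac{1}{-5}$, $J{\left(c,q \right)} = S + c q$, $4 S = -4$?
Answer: $- \frac{56327}{5792} \approx -9.725$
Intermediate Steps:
$S = -1$ ($S = \frac{1}{4} \left(-4\right) = -1$)
$J{\left(c,q \right)} = -1 + c q$
$W{\left(M,s \right)} = - \frac{1}{5}$
$Y{\left(E \right)} = - \frac{5}{8} + \frac{5 E}{8} + \frac{5 E^{2}}{8}$ ($Y{\left(E \right)} = - \frac{\left(\left(-1 + E E\right) + E\right) \left(-5\right)}{8} = - \frac{\left(\left(-1 + E^{2}\right) + E\right) \left(-5\right)}{8} = - \frac{\left(-1 + E + E^{2}\right) \left(-5\right)}{8} = - \frac{5 - 5 E - 5 E^{2}}{8} = - \frac{5}{8} + \frac{5 E}{8} + \frac{5 E^{2}}{8}$)
$n = - \frac{260639}{28960}$ ($n = -9 + \frac{1}{-18524 + 47484} = -9 + \frac{1}{28960} = - \frac{260639}{28960} \approx -9.0$)
$Y{\left(W{\left(-3,5 \right)} \right)} + n = \left(- \frac{5}{8} + \frac{5}{8} \left(- \frac{1}{5}\right) + \frac{5 \left(- \frac{1}{5}\right)^{2}}{8}\right) - \frac{260639}{28960} = \left(- \frac{5}{8} - \frac{1}{8} + \frac{5}{8} \cdot \frac{1}{25}\right) - \frac{260639}{28960} = \left(- \frac{5}{8} - \frac{1}{8} + \frac{1}{40}\right) - \frac{260639}{28960} = - \frac{29}{40} - \frac{260639}{28960} = - \frac{56327}{5792}$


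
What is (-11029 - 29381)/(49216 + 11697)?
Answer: -40410/60913 ≈ -0.66341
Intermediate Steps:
(-11029 - 29381)/(49216 + 11697) = -40410/60913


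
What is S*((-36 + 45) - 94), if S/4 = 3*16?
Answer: -16320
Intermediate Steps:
S = 192 (S = 4*(3*16) = 4*48 = 192)
S*((-36 + 45) - 94) = 192*((-36 + 45) - 94) = 192*(9 - 94) = 192*(-85) = -16320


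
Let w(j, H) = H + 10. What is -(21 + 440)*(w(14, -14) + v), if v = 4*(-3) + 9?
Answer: 3227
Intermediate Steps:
w(j, H) = 10 + H
v = -3 (v = -12 + 9 = -3)
-(21 + 440)*(w(14, -14) + v) = -(21 + 440)*((10 - 14) - 3) = -461*(-4 - 3) = -461*(-7) = -1*(-3227) = 3227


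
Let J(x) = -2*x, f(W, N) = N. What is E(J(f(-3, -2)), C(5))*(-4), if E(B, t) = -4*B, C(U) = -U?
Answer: 64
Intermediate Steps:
E(J(f(-3, -2)), C(5))*(-4) = -(-8)*(-2)*(-4) = -4*4*(-4) = -16*(-4) = 64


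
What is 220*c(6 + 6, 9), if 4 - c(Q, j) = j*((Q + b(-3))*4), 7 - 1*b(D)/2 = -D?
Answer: -157520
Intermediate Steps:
b(D) = 14 + 2*D (b(D) = 14 - (-2)*D = 14 + 2*D)
c(Q, j) = 4 - j*(32 + 4*Q) (c(Q, j) = 4 - j*(Q + (14 + 2*(-3)))*4 = 4 - j*(Q + (14 - 6))*4 = 4 - j*(Q + 8)*4 = 4 - j*(8 + Q)*4 = 4 - j*(32 + 4*Q))
220*c(6 + 6, 9) = 220*(4 - 32*9 - 4*(6 + 6)*9) = 220*(4 - 288 - 4*12*9) = 220*(4 - 288 - 432) = 220*(-716) = -157520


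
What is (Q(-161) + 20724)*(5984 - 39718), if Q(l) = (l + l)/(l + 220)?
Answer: -41236239196/59 ≈ -6.9892e+8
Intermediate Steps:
Q(l) = 2*l/(220 + l) (Q(l) = (2*l)/(220 + l) = 2*l/(220 + l))
(Q(-161) + 20724)*(5984 - 39718) = (2*(-161)/(220 - 161) + 20724)*(5984 - 39718) = (2*(-161)/59 + 20724)*(-33734) = (2*(-161)*(1/59) + 20724)*(-33734) = (-322/59 + 20724)*(-33734) = (1222394/59)*(-33734) = -41236239196/59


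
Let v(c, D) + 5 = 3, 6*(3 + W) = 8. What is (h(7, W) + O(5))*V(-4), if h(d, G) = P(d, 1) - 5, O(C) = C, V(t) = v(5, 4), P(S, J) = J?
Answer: -2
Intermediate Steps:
W = -5/3 (W = -3 + (⅙)*8 = -3 + 4/3 = -5/3 ≈ -1.6667)
v(c, D) = -2 (v(c, D) = -5 + 3 = -2)
V(t) = -2
h(d, G) = -4 (h(d, G) = 1 - 5 = -4)
(h(7, W) + O(5))*V(-4) = (-4 + 5)*(-2) = 1*(-2) = -2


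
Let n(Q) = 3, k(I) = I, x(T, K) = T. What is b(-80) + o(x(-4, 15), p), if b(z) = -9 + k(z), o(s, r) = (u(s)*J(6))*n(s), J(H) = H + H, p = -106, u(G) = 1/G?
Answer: -98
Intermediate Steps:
J(H) = 2*H
o(s, r) = 36/s (o(s, r) = ((2*6)/s)*3 = (12/s)*3 = 36/s)
b(z) = -9 + z
b(-80) + o(x(-4, 15), p) = (-9 - 80) + 36/(-4) = -89 + 36*(-1/4) = -89 - 9 = -98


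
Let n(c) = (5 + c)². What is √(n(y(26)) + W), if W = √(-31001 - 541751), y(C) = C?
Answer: √(961 + 4*I*√35797) ≈ 33.047 + 11.45*I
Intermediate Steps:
W = 4*I*√35797 (W = √(-572752) = 4*I*√35797 ≈ 756.8*I)
√(n(y(26)) + W) = √((5 + 26)² + 4*I*√35797) = √(31² + 4*I*√35797) = √(961 + 4*I*√35797)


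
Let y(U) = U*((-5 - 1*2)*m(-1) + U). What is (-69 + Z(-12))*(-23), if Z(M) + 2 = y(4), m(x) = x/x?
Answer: 1909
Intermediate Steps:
m(x) = 1
y(U) = U*(-7 + U) (y(U) = U*((-5 - 1*2)*1 + U) = U*((-5 - 2)*1 + U) = U*(-7*1 + U) = U*(-7 + U))
Z(M) = -14 (Z(M) = -2 + 4*(-7 + 4) = -2 + 4*(-3) = -2 - 12 = -14)
(-69 + Z(-12))*(-23) = (-69 - 14)*(-23) = -83*(-23) = 1909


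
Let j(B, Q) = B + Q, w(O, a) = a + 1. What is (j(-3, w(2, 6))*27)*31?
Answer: 3348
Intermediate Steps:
w(O, a) = 1 + a
(j(-3, w(2, 6))*27)*31 = ((-3 + (1 + 6))*27)*31 = ((-3 + 7)*27)*31 = (4*27)*31 = 108*31 = 3348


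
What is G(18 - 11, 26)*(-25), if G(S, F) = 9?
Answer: -225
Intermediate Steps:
G(18 - 11, 26)*(-25) = 9*(-25) = -225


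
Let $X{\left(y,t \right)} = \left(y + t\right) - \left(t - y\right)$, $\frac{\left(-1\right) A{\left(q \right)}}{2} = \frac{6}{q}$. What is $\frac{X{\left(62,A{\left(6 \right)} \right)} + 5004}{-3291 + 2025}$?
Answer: $- \frac{2564}{633} \approx -4.0506$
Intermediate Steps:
$A{\left(q \right)} = - \frac{12}{q}$ ($A{\left(q \right)} = - 2 \frac{6}{q} = - \frac{12}{q}$)
$X{\left(y,t \right)} = 2 y$ ($X{\left(y,t \right)} = \left(t + y\right) - \left(t - y\right) = 2 y$)
$\frac{X{\left(62,A{\left(6 \right)} \right)} + 5004}{-3291 + 2025} = \frac{2 \cdot 62 + 5004}{-3291 + 2025} = \frac{124 + 5004}{-1266} = 5128 \left(- \frac{1}{1266}\right) = - \frac{2564}{633}$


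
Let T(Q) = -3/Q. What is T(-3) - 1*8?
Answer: -7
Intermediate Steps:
T(-3) - 1*8 = -3/(-3) - 1*8 = -3*(-⅓) - 8 = 1 - 8 = -7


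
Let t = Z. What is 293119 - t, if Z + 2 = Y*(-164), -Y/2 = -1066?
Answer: 642769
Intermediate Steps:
Y = 2132 (Y = -2*(-1066) = 2132)
Z = -349650 (Z = -2 + 2132*(-164) = -2 - 349648 = -349650)
t = -349650
293119 - t = 293119 - 1*(-349650) = 293119 + 349650 = 642769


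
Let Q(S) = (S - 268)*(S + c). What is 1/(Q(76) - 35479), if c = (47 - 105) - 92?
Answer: -1/21271 ≈ -4.7012e-5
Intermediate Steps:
c = -150 (c = -58 - 92 = -150)
Q(S) = (-268 + S)*(-150 + S) (Q(S) = (S - 268)*(S - 150) = (-268 + S)*(-150 + S))
1/(Q(76) - 35479) = 1/((40200 + 76**2 - 418*76) - 35479) = 1/((40200 + 5776 - 31768) - 35479) = 1/(14208 - 35479) = 1/(-21271) = -1/21271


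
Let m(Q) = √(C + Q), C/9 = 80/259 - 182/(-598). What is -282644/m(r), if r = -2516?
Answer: 282644*I*√89086547795/14954935 ≈ 5641.1*I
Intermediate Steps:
C = 32877/5957 (C = 9*(80/259 - 182/(-598)) = 9*(80*(1/259) - 182*(-1/598)) = 9*(80/259 + 7/23) = 9*(3653/5957) = 32877/5957 ≈ 5.5191)
m(Q) = √(32877/5957 + Q)
-282644/m(r) = -282644*5957/√(195848289 + 35485849*(-2516)) = -282644*5957/√(195848289 - 89282396084) = -282644*(-I*√89086547795/14954935) = -(-282644)*I*√89086547795/14954935 = 282644*I*√89086547795/14954935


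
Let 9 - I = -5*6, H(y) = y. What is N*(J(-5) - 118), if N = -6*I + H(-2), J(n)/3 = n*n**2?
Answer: 116348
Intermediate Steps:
J(n) = 3*n**3 (J(n) = 3*(n*n**2) = 3*n**3)
I = 39 (I = 9 - (-5)*6 = 9 - 1*(-30) = 9 + 30 = 39)
N = -236 (N = -6*39 - 2 = -234 - 2 = -236)
N*(J(-5) - 118) = -236*(3*(-5)**3 - 118) = -236*(3*(-125) - 118) = -236*(-375 - 118) = -236*(-493) = 116348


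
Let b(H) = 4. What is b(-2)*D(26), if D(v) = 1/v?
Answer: 2/13 ≈ 0.15385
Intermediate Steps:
b(-2)*D(26) = 4/26 = 4*(1/26) = 2/13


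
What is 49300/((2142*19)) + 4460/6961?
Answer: 15432070/8332317 ≈ 1.8521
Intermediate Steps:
49300/((2142*19)) + 4460/6961 = 49300/40698 + 4460*(1/6961) = 49300*(1/40698) + 4460/6961 = 1450/1197 + 4460/6961 = 15432070/8332317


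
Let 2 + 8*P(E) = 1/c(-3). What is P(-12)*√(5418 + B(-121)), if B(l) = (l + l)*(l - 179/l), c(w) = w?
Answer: -7*√34342/24 ≈ -54.050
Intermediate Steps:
B(l) = 2*l*(l - 179/l) (B(l) = (2*l)*(l - 179/l) = 2*l*(l - 179/l))
P(E) = -7/24 (P(E) = -¼ + (⅛)/(-3) = -¼ + (⅛)*(-⅓) = -¼ - 1/24 = -7/24)
P(-12)*√(5418 + B(-121)) = -7*√(5418 + (-358 + 2*(-121)²))/24 = -7*√(5418 + (-358 + 2*14641))/24 = -7*√(5418 + (-358 + 29282))/24 = -7*√(5418 + 28924)/24 = -7*√34342/24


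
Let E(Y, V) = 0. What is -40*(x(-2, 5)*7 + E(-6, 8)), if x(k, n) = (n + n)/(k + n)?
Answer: -2800/3 ≈ -933.33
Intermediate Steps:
x(k, n) = 2*n/(k + n) (x(k, n) = (2*n)/(k + n) = 2*n/(k + n))
-40*(x(-2, 5)*7 + E(-6, 8)) = -40*((2*5/(-2 + 5))*7 + 0) = -40*((2*5/3)*7 + 0) = -40*((2*5*(⅓))*7 + 0) = -40*((10/3)*7 + 0) = -40*(70/3 + 0) = -40*70/3 = -2800/3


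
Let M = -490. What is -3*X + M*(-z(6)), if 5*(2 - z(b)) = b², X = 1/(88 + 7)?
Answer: -242063/95 ≈ -2548.0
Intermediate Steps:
X = 1/95 ≈ 0.010526
z(b) = 2 - b²/5
-3*X + M*(-z(6)) = -3*1/95 - (-490)*(2 - ⅕*6²) = -3/95 - (-490)*(2 - ⅕*36) = -3/95 - (-490)*(2 - 36/5) = -3/95 - (-490)*(-26)/5 = -3/95 - 490*26/5 = -3/95 - 2548 = -242063/95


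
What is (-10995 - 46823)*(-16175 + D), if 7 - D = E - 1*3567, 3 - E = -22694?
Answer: 2040859764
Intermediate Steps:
E = 22697 (E = 3 - 1*(-22694) = 3 + 22694 = 22697)
D = -19123 (D = 7 - (22697 - 1*3567) = 7 - (22697 - 3567) = 7 - 1*19130 = 7 - 19130 = -19123)
(-10995 - 46823)*(-16175 + D) = (-10995 - 46823)*(-16175 - 19123) = -57818*(-35298) = 2040859764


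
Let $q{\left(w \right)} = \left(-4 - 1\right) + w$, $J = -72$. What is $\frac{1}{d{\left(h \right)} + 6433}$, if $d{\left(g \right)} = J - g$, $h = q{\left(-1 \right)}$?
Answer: $\frac{1}{6367} \approx 0.00015706$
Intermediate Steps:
$q{\left(w \right)} = -5 + w$
$h = -6$ ($h = -5 - 1 = -6$)
$d{\left(g \right)} = -72 - g$
$\frac{1}{d{\left(h \right)} + 6433} = \frac{1}{\left(-72 - -6\right) + 6433} = \frac{1}{\left(-72 + 6\right) + 6433} = \frac{1}{-66 + 6433} = \frac{1}{6367}$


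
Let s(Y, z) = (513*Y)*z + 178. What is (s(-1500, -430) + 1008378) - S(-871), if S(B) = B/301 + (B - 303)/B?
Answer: 87012865875343/262171 ≈ 3.3189e+8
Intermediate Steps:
s(Y, z) = 178 + 513*Y*z (s(Y, z) = 513*Y*z + 178 = 178 + 513*Y*z)
S(B) = B/301 + (-303 + B)/B (S(B) = B*(1/301) + (-303 + B)/B = B/301 + (-303 + B)/B)
(s(-1500, -430) + 1008378) - S(-871) = ((178 + 513*(-1500)*(-430)) + 1008378) - (1 - 303/(-871) + (1/301)*(-871)) = ((178 + 330885000) + 1008378) - (1 - 303*(-1/871) - 871/301) = (330885178 + 1008378) - (1 + 303/871 - 871/301) = 331893556 - 1*(-405267/262171) = 331893556 + 405267/262171 = 87012865875343/262171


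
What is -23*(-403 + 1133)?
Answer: -16790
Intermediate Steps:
-23*(-403 + 1133) = -23*730 = -16790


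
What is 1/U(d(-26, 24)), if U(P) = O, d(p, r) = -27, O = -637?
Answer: -1/637 ≈ -0.0015699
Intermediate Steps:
U(P) = -637
1/U(d(-26, 24)) = 1/(-637) = -1/637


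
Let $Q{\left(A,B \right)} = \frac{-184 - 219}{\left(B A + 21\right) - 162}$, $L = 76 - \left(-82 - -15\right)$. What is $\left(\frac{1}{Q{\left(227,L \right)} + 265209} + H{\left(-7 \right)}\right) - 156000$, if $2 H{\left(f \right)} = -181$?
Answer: $- \frac{2675876448119697}{17143108954} \approx -1.5609 \cdot 10^{5}$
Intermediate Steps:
$H{\left(f \right)} = - \frac{181}{2}$ ($H{\left(f \right)} = \frac{1}{2} \left(-181\right) = - \frac{181}{2}$)
$L = 143$ ($L = 76 - \left(-82 + 15\right) = 76 - -67 = 76 + 67 = 143$)
$Q{\left(A,B \right)} = - \frac{403}{-141 + A B}$ ($Q{\left(A,B \right)} = - \frac{403}{\left(A B + 21\right) - 162} = - \frac{403}{\left(21 + A B\right) - 162} = - \frac{403}{-141 + A B}$)
$\left(\frac{1}{Q{\left(227,L \right)} + 265209} + H{\left(-7 \right)}\right) - 156000 = \left(\frac{1}{- \frac{403}{-141 + 227 \cdot 143} + 265209} - \frac{181}{2}\right) - 156000 = \left(\frac{1}{- \frac{403}{-141 + 32461} + 265209} - \frac{181}{2}\right) - 156000 = \left(\frac{1}{- \frac{403}{32320} + 265209} - \frac{181}{2}\right) - 156000 = \left(\frac{1}{\frac{8571554477}{32320}} - \frac{181}{2}\right) - 156000 = \left(\frac{32320}{8571554477} - \frac{181}{2}\right) - 156000 = - \frac{1551451295697}{17143108954} - 156000 = - \frac{2675876448119697}{17143108954}$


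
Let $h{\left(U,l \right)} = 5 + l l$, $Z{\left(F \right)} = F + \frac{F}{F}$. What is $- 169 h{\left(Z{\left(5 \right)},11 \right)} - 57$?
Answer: $-21351$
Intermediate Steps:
$Z{\left(F \right)} = 1 + F$ ($Z{\left(F \right)} = F + 1 = 1 + F$)
$h{\left(U,l \right)} = 5 + l^{2}$
$- 169 h{\left(Z{\left(5 \right)},11 \right)} - 57 = - 169 \left(5 + 11^{2}\right) - 57 = - 169 \left(5 + 121\right) - 57 = \left(-169\right) 126 - 57 = -21294 - 57 = -21351$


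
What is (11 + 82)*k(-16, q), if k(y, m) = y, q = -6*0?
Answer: -1488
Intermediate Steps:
q = 0
(11 + 82)*k(-16, q) = (11 + 82)*(-16) = 93*(-16) = -1488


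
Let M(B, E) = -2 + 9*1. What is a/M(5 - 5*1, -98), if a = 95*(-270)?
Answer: -25650/7 ≈ -3664.3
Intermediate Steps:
M(B, E) = 7 (M(B, E) = -2 + 9 = 7)
a = -25650
a/M(5 - 5*1, -98) = -25650/7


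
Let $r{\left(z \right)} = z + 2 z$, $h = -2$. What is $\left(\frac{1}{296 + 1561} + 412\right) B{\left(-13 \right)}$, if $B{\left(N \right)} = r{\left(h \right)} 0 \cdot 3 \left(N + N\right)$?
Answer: $0$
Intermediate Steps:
$r{\left(z \right)} = 3 z$
$B{\left(N \right)} = 0$ ($B{\left(N \right)} = 3 \left(-2\right) 0 \cdot 3 \left(N + N\right) = \left(-6\right) 0 \cdot 3 \cdot 2 N = 0 \cdot 6 N = 0$)
$\left(\frac{1}{296 + 1561} + 412\right) B{\left(-13 \right)} = \left(\frac{1}{296 + 1561} + 412\right) 0 = \left(\frac{1}{1857} + 412\right) 0 = \frac{765085}{1857} \cdot 0 = 0$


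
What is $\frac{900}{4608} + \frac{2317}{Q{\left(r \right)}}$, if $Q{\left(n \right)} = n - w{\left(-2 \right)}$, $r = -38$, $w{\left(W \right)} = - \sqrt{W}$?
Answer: $\frac{- 295626 i + 25 \sqrt{2}}{128 \left(\sqrt{2} + 38 i\right)} \approx -60.694 - 2.2661 i$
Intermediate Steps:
$Q{\left(n \right)} = n + i \sqrt{2}$ ($Q{\left(n \right)} = n - - \sqrt{-2} = n - - i \sqrt{2} = n + i \sqrt{2}$)
$\frac{900}{4608} + \frac{2317}{Q{\left(r \right)}} = \frac{900}{4608} + \frac{2317}{-38 + i \sqrt{2}} = 900 \cdot \frac{1}{4608} + \frac{2317}{-38 + i \sqrt{2}} = \frac{25}{128} + \frac{2317}{-38 + i \sqrt{2}}$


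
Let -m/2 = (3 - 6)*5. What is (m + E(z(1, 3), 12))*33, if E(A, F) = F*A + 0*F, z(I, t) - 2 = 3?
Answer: 2970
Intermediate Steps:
z(I, t) = 5 (z(I, t) = 2 + 3 = 5)
E(A, F) = A*F (E(A, F) = A*F + 0 = A*F)
m = 30 (m = -2*(3 - 6)*5 = -(-6)*5 = -2*(-15) = 30)
(m + E(z(1, 3), 12))*33 = (30 + 5*12)*33 = (30 + 60)*33 = 90*33 = 2970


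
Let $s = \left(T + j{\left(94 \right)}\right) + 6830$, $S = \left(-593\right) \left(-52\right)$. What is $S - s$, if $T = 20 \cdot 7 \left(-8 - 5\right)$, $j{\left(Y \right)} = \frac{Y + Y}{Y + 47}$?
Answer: $\frac{77474}{3} \approx 25825.0$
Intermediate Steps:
$S = 30836$
$j{\left(Y \right)} = \frac{2 Y}{47 + Y}$
$T = -1820$ ($T = 140 \left(-13\right) = -1820$)
$s = \frac{15034}{3}$ ($s = \left(-1820 + 2 \cdot 94 \frac{1}{47 + 94}\right) + 6830 = \left(-1820 + 2 \cdot 94 \cdot \frac{1}{141}\right) + 6830 = \left(-1820 + \frac{4}{3}\right) + 6830 = - \frac{5456}{3} + 6830 = \frac{15034}{3} \approx 5011.3$)
$S - s = 30836 - \frac{15034}{3} = \frac{77474}{3}$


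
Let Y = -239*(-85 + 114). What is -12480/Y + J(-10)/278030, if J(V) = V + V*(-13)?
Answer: 347064612/192702593 ≈ 1.8010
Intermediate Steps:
J(V) = -12*V (J(V) = V - 13*V = -12*V)
Y = -6931 (Y = -239*29 = -6931)
-12480/Y + J(-10)/278030 = -12480/(-6931) - 12*(-10)/278030 = -12480*(-1/6931) + 120*(1/278030) = 12480/6931 + 12/27803 = 347064612/192702593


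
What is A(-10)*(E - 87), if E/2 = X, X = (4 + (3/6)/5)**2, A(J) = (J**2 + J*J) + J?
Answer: -50711/5 ≈ -10142.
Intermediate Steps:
A(J) = J + 2*J**2 (A(J) = (J**2 + J**2) + J = 2*J**2 + J = J + 2*J**2)
X = 1681/100 (X = (4 + (3*(1/6))*(1/5))**2 = (4 + (1/2)*(1/5))**2 = (4 + 1/10)**2 = (41/10)**2 = 1681/100 ≈ 16.810)
E = 1681/50 (E = 2*(1681/100) = 1681/50 ≈ 33.620)
A(-10)*(E - 87) = (-10*(1 + 2*(-10)))*(1681/50 - 87) = -10*(1 - 20)*(-2669/50) = -10*(-19)*(-2669/50) = 190*(-2669/50) = -50711/5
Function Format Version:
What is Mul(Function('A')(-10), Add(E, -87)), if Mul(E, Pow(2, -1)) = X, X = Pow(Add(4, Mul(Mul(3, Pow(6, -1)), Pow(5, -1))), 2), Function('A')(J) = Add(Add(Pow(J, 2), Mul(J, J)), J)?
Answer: Rational(-50711, 5) ≈ -10142.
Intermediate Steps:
Function('A')(J) = Add(J, Mul(2, Pow(J, 2))) (Function('A')(J) = Add(Add(Pow(J, 2), Pow(J, 2)), J) = Add(Mul(2, Pow(J, 2)), J) = Add(J, Mul(2, Pow(J, 2))))
X = Rational(1681, 100) (X = Pow(Add(4, Mul(Mul(3, Rational(1, 6)), Rational(1, 5))), 2) = Pow(Add(4, Mul(Rational(1, 2), Rational(1, 5))), 2) = Pow(Add(4, Rational(1, 10)), 2) = Pow(Rational(41, 10), 2) = Rational(1681, 100) ≈ 16.810)
E = Rational(1681, 50) (E = Mul(2, Rational(1681, 100)) = Rational(1681, 50) ≈ 33.620)
Mul(Function('A')(-10), Add(E, -87)) = Mul(Mul(-10, Add(1, Mul(2, -10))), Add(Rational(1681, 50), -87)) = Mul(Mul(-10, Add(1, -20)), Rational(-2669, 50)) = Mul(Mul(-10, -19), Rational(-2669, 50)) = Mul(190, Rational(-2669, 50)) = Rational(-50711, 5)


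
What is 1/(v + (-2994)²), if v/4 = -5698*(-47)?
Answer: 1/10035260 ≈ 9.9649e-8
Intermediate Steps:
v = 1071224 (v = 4*(-5698*(-47)) = 4*267806 = 1071224)
1/(v + (-2994)²) = 1/(1071224 + (-2994)²) = 1/(1071224 + 8964036) = 1/10035260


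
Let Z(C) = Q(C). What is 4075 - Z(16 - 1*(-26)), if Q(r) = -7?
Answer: 4082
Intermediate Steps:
Z(C) = -7
4075 - Z(16 - 1*(-26)) = 4075 - 1*(-7) = 4075 + 7 = 4082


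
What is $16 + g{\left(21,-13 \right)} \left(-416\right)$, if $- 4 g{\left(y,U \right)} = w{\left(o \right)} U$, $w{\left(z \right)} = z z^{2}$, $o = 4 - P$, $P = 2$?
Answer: $-10800$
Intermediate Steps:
$o = 2$ ($o = 4 - 2 = 2$)
$w{\left(z \right)} = z^{3}$
$g{\left(y,U \right)} = - 2 U$ ($g{\left(y,U \right)} = - \frac{2^{3} U}{4} = - \frac{8 U}{4} = - 2 U$)
$16 + g{\left(21,-13 \right)} \left(-416\right) = 16 + \left(-2\right) \left(-13\right) \left(-416\right) = 16 + 26 \left(-416\right) = 16 - 10816 = -10800$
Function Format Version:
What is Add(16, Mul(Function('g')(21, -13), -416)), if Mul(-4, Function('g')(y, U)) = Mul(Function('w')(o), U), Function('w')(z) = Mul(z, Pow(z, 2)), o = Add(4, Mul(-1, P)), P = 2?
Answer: -10800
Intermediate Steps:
o = 2 (o = Add(4, Mul(-1, 2)) = Add(4, -2) = 2)
Function('w')(z) = Pow(z, 3)
Function('g')(y, U) = Mul(-2, U) (Function('g')(y, U) = Mul(Rational(-1, 4), Mul(Pow(2, 3), U)) = Mul(Rational(-1, 4), Mul(8, U)) = Mul(-2, U))
Add(16, Mul(Function('g')(21, -13), -416)) = Add(16, Mul(Mul(-2, -13), -416)) = Add(16, Mul(26, -416)) = Add(16, -10816) = -10800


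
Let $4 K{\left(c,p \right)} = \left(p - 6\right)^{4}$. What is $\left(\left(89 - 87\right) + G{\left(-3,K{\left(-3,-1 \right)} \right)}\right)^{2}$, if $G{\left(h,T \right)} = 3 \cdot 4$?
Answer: $196$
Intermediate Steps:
$K{\left(c,p \right)} = \frac{\left(-6 + p\right)^{4}}{4}$ ($K{\left(c,p \right)} = \frac{\left(p - 6\right)^{4}}{4} = \frac{\left(-6 + p\right)^{4}}{4}$)
$G{\left(h,T \right)} = 12$
$\left(\left(89 - 87\right) + G{\left(-3,K{\left(-3,-1 \right)} \right)}\right)^{2} = \left(\left(89 - 87\right) + 12\right)^{2} = \left(2 + 12\right)^{2} = 14^{2} = 196$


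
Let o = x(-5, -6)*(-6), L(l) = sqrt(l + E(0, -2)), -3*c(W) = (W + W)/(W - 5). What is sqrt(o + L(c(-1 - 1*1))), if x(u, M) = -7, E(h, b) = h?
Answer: sqrt(18522 + 42*I*sqrt(21))/21 ≈ 6.4808 + 0.033671*I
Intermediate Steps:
c(W) = -2*W/(3*(-5 + W)) (c(W) = -(W + W)/(3*(W - 5)) = -2*W/(3*(-5 + W)))
L(l) = sqrt(l) (L(l) = sqrt(l + 0) = sqrt(l))
o = 42 (o = -7*(-6) = 42)
sqrt(o + L(c(-1 - 1*1))) = sqrt(42 + sqrt(-2*(-1 - 1*1)/(-15 + 3*(-1 - 1*1)))) = sqrt(42 + sqrt(-2*(-1 - 1)/(-15 + 3*(-1 - 1)))) = sqrt(42 + sqrt(-2*(-2)/(-15 + 3*(-2)))) = sqrt(42 + sqrt(-2*(-2)/(-15 - 6))) = sqrt(42 + sqrt(-2*(-2)/(-21))) = sqrt(42 + sqrt(-2*(-2)*(-1/21))) = sqrt(42 + sqrt(-4/21)) = sqrt(42 + 2*I*sqrt(21)/21)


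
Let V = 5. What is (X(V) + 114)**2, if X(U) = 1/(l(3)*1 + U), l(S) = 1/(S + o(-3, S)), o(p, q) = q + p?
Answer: 3337929/256 ≈ 13039.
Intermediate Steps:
o(p, q) = p + q
l(S) = 1/(-3 + 2*S) (l(S) = 1/(S + (-3 + S)) = 1/(-3 + 2*S))
X(U) = 1/(1/3 + U) (X(U) = 1/(1/(-3 + 2*3) + U) = 1/(1/(-3 + 6) + U) = 1/(1/3 + U))
(X(V) + 114)**2 = (3/(1 + 3*5) + 114)**2 = (3/(1 + 15) + 114)**2 = (3/16 + 114)**2 = (1827/16)**2 = 3337929/256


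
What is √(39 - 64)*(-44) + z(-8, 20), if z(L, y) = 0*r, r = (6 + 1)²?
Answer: -220*I ≈ -220.0*I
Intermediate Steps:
r = 49 (r = 7² = 49)
z(L, y) = 0 (z(L, y) = 0*49 = 0)
√(39 - 64)*(-44) + z(-8, 20) = √(39 - 64)*(-44) + 0 = √(-25)*(-44) + 0 = (5*I)*(-44) + 0 = -220*I + 0 = -220*I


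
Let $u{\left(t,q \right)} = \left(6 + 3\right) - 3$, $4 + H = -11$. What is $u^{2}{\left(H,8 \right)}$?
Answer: $36$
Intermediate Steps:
$H = -15$ ($H = -4 - 11 = -15$)
$u{\left(t,q \right)} = 6$ ($u{\left(t,q \right)} = 9 - 3 = 6$)
$u^{2}{\left(H,8 \right)} = 6^{2} = 36$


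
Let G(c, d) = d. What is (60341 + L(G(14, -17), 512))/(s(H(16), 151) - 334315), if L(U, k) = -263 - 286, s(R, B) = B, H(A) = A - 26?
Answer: -14948/83541 ≈ -0.17893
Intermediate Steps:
H(A) = -26 + A
L(U, k) = -549
(60341 + L(G(14, -17), 512))/(s(H(16), 151) - 334315) = (60341 - 549)/(151 - 334315) = 59792/(-334164) = 59792*(-1/334164) = -14948/83541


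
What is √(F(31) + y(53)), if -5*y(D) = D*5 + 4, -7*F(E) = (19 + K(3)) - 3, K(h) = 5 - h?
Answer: I*√69055/35 ≈ 7.5081*I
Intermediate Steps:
F(E) = -18/7 (F(E) = -((19 + (5 - 1*3)) - 3)/7 = -((19 + (5 - 3)) - 3)/7 = -((19 + 2) - 3)/7 = -(21 - 3)/7 = -⅐*18 = -18/7)
y(D) = -⅘ - D (y(D) = -(D*5 + 4)/5 = -(5*D + 4)/5 = -(4 + 5*D)/5 = -⅘ - D)
√(F(31) + y(53)) = √(-18/7 + (-⅘ - 1*53)) = √(-18/7 + (-⅘ - 53)) = √(-18/7 - 269/5) = √(-1973/35) = I*√69055/35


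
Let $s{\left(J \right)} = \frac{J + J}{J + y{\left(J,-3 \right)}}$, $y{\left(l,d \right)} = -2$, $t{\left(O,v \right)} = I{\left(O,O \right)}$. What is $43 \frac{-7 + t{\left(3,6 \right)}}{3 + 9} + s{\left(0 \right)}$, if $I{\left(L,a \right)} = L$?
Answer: $- \frac{43}{3} \approx -14.333$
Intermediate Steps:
$t{\left(O,v \right)} = O$
$s{\left(J \right)} = \frac{2 J}{-2 + J}$ ($s{\left(J \right)} = \frac{J + J}{J - 2} = \frac{2 J}{-2 + J}$)
$43 \frac{-7 + t{\left(3,6 \right)}}{3 + 9} + s{\left(0 \right)} = 43 \frac{-7 + 3}{3 + 9} + 2 \cdot 0 \frac{1}{-2 + 0} = 43 \left(- \frac{4}{12}\right) + 2 \cdot 0 \frac{1}{-2} = 43 \left(\left(-4\right) \frac{1}{12}\right) + 2 \cdot 0 \left(- \frac{1}{2}\right) = 43 \left(- \frac{1}{3}\right) + 0 = - \frac{43}{3} + 0 = - \frac{43}{3}$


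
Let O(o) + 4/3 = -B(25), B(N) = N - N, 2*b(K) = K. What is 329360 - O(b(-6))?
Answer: 988084/3 ≈ 3.2936e+5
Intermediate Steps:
b(K) = K/2
B(N) = 0
O(o) = -4/3 (O(o) = -4/3 - 1*0 = -4/3 + 0 = -4/3)
329360 - O(b(-6)) = 329360 - 1*(-4/3) = 329360 + 4/3 = 988084/3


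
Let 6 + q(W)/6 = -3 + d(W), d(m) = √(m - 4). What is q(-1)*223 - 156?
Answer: -12198 + 1338*I*√5 ≈ -12198.0 + 2991.9*I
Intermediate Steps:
d(m) = √(-4 + m)
q(W) = -54 + 6*√(-4 + W) (q(W) = -36 + 6*(-3 + √(-4 + W)) = -36 + (-18 + 6*√(-4 + W)) = -54 + 6*√(-4 + W))
q(-1)*223 - 156 = (-54 + 6*√(-4 - 1))*223 - 156 = (-54 + 6*√(-5))*223 - 156 = (-54 + 6*(I*√5))*223 - 156 = (-54 + 6*I*√5)*223 - 156 = (-12042 + 1338*I*√5) - 156 = -12198 + 1338*I*√5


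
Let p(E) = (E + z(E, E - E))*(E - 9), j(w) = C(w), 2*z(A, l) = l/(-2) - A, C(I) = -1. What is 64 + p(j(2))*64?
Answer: 384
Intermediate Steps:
z(A, l) = -A/2 - l/4 (z(A, l) = (l/(-2) - A)/2 = (l*(-½) - A)/2 = (-l/2 - A)/2 = (-A - l/2)/2 = -A/2 - l/4)
j(w) = -1
p(E) = E*(-9 + E)/2 (p(E) = (E + (-E/2 - (E - E)/4))*(E - 9) = (E + (-E/2 - ¼*0))*(-9 + E) = (E + (-E/2 + 0))*(-9 + E) = (E - E/2)*(-9 + E) = (E/2)*(-9 + E) = E*(-9 + E)/2)
64 + p(j(2))*64 = 64 + ((½)*(-1)*(-9 - 1))*64 = 64 + ((½)*(-1)*(-10))*64 = 64 + 5*64 = 64 + 320 = 384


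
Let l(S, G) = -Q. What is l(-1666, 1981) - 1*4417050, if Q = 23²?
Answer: -4417579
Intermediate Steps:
Q = 529
l(S, G) = -529 (l(S, G) = -1*529 = -529)
l(-1666, 1981) - 1*4417050 = -529 - 1*4417050 = -529 - 4417050 = -4417579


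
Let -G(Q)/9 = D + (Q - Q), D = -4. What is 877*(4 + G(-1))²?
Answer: 1403200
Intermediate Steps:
G(Q) = 36 (G(Q) = -9*(-4 + (Q - Q)) = -9*(-4 + 0) = -9*(-4) = 36)
877*(4 + G(-1))² = 877*(4 + 36)² = 877*40² = 877*1600 = 1403200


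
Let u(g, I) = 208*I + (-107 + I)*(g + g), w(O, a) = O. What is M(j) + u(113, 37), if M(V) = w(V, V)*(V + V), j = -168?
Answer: 48324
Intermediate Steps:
u(g, I) = 208*I + 2*g*(-107 + I) (u(g, I) = 208*I + (-107 + I)*(2*g) = 208*I + 2*g*(-107 + I))
M(V) = 2*V**2 (M(V) = V*(V + V) = V*(2*V) = 2*V**2)
M(j) + u(113, 37) = 2*(-168)**2 + (-214*113 + 208*37 + 2*37*113) = 2*28224 + (-24182 + 7696 + 8362) = 56448 - 8124 = 48324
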